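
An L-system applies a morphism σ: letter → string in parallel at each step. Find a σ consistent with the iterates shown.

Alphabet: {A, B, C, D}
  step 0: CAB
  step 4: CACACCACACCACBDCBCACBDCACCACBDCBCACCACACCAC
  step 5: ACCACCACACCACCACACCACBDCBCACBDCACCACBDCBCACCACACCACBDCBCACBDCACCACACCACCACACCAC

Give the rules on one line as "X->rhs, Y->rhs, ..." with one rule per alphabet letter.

A->C, B->BDC, C->AC, D->BC

  step 4 ⇒ step 5: CACACCACACCACBDCBCACBDCACCACBDCBCACCACACCAC ⇒ AC·C·AC·C·AC·AC·C·AC·C·AC·AC·C·AC·BDC·BC·AC·BDC·AC·C·AC·BDC·BC·AC·C·AC·AC·C·AC·BDC·BC·AC·BDC·AC·C·AC·AC·C·AC·C·AC·AC·C·AC
    A ↦ C
    B ↦ BDC
    C ↦ AC
    D ↦ BC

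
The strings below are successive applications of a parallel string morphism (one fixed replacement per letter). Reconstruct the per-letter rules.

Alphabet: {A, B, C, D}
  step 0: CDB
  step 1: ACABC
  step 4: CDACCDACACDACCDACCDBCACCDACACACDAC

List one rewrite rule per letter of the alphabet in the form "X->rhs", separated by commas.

  step 0 ⇒ step 1: CDB ⇒ AC·A·BC
    B ↦ BC
    C ↦ AC
    D ↦ A
    A ↦ CD  (constrained at step 1)

A->CD, B->BC, C->AC, D->A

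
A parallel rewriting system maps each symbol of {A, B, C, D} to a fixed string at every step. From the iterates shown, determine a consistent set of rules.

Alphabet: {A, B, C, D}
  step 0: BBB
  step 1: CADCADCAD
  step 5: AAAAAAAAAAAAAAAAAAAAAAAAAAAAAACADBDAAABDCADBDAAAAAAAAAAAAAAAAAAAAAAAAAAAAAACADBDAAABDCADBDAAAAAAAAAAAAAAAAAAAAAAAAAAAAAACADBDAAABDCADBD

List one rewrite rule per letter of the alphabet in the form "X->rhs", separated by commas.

A->AA, B->CAD, C->A, D->BD

  step 0 ⇒ step 1: BBB ⇒ CAD·CAD·CAD
    B ↦ CAD
    A ↦ AA  (constrained at step 1)
    C ↦ A  (constrained at step 1)
    D ↦ BD  (constrained at step 1)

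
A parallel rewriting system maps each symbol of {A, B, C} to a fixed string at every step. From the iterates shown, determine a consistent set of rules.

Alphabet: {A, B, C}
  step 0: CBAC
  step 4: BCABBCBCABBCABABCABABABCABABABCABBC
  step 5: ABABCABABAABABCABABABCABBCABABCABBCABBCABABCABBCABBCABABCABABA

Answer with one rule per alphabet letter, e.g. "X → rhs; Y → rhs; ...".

  step 4 ⇒ step 5: BCABBCBCABBCABABCABABABCABABABCABBC ⇒ AB·A·BC·AB·AB·A·AB·A·BC·AB·AB·A·BC·AB·BC·AB·A·BC·AB·BC·AB·BC·AB·A·BC·AB·BC·AB·BC·AB·A·BC·AB·AB·A
    A ↦ BC
    B ↦ AB
    C ↦ A

A->BC, B->AB, C->A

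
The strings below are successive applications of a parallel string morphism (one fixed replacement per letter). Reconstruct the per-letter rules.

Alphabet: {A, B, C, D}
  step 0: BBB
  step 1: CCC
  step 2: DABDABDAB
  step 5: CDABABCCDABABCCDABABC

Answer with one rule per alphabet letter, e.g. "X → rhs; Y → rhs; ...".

  step 1 ⇒ step 2: CCC ⇒ DAB·DAB·DAB
    C ↦ DAB
    A ↦ B  (constrained at step 2)
  step 0 ⇒ step 1: BBB ⇒ C·C·C
    B ↦ C
    D ↦ A  (constrained at step 2)

A->B, B->C, C->DAB, D->A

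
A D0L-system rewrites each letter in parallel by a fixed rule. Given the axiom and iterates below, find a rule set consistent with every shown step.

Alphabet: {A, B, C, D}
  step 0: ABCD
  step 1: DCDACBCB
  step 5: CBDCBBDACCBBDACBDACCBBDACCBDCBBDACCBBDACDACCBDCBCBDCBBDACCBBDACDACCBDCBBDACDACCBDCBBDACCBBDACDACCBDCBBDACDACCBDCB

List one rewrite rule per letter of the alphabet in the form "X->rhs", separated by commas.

A->DC, B->DAC, C->B, D->CB

  step 0 ⇒ step 1: ABCD ⇒ DC·DAC·B·CB
    A ↦ DC
    B ↦ DAC
    C ↦ B
    D ↦ CB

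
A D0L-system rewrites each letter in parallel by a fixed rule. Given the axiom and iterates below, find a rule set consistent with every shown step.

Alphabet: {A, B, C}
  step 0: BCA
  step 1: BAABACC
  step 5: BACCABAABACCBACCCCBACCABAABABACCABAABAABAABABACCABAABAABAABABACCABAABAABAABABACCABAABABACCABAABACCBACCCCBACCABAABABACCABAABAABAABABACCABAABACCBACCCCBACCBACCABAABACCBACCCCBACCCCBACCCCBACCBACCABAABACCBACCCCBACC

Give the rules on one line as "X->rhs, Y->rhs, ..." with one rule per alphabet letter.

A->CC, B->BA, C->ABA

  step 0 ⇒ step 1: BCA ⇒ BA·ABA·CC
    A ↦ CC
    B ↦ BA
    C ↦ ABA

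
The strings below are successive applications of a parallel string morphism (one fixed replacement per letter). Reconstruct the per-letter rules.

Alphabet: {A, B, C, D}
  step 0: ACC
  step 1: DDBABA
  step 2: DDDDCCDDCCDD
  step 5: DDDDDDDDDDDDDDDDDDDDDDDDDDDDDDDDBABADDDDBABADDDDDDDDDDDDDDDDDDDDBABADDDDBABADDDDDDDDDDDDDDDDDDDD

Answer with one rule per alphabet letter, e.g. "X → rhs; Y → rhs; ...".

  step 1 ⇒ step 2: DDBABA ⇒ DD·DD·CC·DD·CC·DD
    A ↦ DD
    B ↦ CC
    D ↦ DD
  step 0 ⇒ step 1: ACC ⇒ DD·BA·BA
    C ↦ BA

A->DD, B->CC, C->BA, D->DD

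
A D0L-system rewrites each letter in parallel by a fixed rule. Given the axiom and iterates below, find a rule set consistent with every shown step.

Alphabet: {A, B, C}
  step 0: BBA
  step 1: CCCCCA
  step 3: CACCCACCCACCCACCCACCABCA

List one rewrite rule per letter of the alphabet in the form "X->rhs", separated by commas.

  step 0 ⇒ step 1: BBA ⇒ CC·CC·CA
    A ↦ CA
    B ↦ CC
    C ↦ AB  (constrained at step 1)

A->CA, B->CC, C->AB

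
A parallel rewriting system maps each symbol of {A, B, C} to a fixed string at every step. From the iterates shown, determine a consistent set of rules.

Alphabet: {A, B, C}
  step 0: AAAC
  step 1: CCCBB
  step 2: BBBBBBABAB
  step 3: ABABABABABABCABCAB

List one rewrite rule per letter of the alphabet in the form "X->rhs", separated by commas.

A->C, B->AB, C->BB

  step 2 ⇒ step 3: BBBBBBABAB ⇒ AB·AB·AB·AB·AB·AB·C·AB·C·AB
    A ↦ C
    B ↦ AB
  step 0 ⇒ step 1: AAAC ⇒ C·C·C·BB
    C ↦ BB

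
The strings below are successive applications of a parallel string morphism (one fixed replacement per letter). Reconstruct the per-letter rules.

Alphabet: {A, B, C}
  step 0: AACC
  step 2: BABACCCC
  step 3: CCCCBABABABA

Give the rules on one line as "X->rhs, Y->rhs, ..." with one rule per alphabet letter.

A->C, B->C, C->BA

  step 2 ⇒ step 3: BABACCCC ⇒ C·C·C·C·BA·BA·BA·BA
    A ↦ C
    B ↦ C
    C ↦ BA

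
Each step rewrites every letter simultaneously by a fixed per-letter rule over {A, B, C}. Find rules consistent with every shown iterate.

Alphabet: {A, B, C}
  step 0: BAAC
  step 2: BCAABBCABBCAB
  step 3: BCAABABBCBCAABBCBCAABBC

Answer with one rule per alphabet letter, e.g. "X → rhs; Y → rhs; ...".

A->AB, B->BC, C->A

  step 2 ⇒ step 3: BCAABBCABBCAB ⇒ BC·A·AB·AB·BC·BC·A·AB·BC·BC·A·AB·BC
    A ↦ AB
    B ↦ BC
    C ↦ A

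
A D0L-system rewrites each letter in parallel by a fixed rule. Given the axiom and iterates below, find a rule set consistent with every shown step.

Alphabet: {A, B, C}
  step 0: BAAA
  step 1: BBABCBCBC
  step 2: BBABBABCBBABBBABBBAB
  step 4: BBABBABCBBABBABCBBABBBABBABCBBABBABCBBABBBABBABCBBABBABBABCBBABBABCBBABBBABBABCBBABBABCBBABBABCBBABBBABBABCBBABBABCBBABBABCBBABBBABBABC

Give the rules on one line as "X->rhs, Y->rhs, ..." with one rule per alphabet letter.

  step 1 ⇒ step 2: BBABCBCBC ⇒ BBA·BBA·BC·BBA·B·BBA·B·BBA·B
    A ↦ BC
    B ↦ BBA
    C ↦ B

A->BC, B->BBA, C->B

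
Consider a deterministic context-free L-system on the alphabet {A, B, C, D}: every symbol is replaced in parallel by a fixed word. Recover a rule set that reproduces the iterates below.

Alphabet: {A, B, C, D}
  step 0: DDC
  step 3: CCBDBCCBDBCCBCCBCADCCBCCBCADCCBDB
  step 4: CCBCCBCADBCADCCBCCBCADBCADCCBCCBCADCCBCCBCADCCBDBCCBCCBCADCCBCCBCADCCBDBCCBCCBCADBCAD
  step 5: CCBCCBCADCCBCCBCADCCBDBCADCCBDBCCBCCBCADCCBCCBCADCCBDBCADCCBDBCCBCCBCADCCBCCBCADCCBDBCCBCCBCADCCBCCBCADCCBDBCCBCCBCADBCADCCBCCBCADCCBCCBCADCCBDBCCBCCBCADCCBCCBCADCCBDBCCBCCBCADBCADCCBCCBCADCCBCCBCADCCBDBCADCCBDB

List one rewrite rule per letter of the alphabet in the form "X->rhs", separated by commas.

  step 4 ⇒ step 5: CCBCCBCADBCADCCBCCBCADBCADCCBCCBCADCCBCCBCADCCBDBCCBCCBCADCCBCCBCADCCBDBCCBCCBCADBCAD ⇒ CCB·CCB·CAD·CCB·CCB·CAD·CCB·D·B·CAD·CCB·D·B·CCB·CCB·CAD·CCB·CCB·CAD·CCB·D·B·CAD·CCB·D·B·CCB·CCB·CAD·CCB·CCB·CAD·CCB·D·B·CCB·CCB·CAD·CCB·CCB·CAD·CCB·D·B·CCB·CCB·CAD·B·CAD·CCB·CCB·CAD·CCB·CCB·CAD·CCB·D·B·CCB·CCB·CAD·CCB·CCB·CAD·CCB·D·B·CCB·CCB·CAD·B·CAD·CCB·CCB·CAD·CCB·CCB·CAD·CCB·D·B·CAD·CCB·D·B
    A ↦ D
    B ↦ CAD
    C ↦ CCB
    D ↦ B

A->D, B->CAD, C->CCB, D->B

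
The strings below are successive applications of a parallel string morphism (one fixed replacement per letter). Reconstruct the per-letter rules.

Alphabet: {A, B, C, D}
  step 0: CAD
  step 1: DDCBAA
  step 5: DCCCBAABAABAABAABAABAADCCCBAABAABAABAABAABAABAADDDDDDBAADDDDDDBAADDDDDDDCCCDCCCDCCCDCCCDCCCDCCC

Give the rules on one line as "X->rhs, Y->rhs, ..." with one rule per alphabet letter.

A->C, B->DC, C->DD, D->BAA

  step 0 ⇒ step 1: CAD ⇒ DD·C·BAA
    A ↦ C
    C ↦ DD
    D ↦ BAA
    B ↦ DC  (constrained at step 1)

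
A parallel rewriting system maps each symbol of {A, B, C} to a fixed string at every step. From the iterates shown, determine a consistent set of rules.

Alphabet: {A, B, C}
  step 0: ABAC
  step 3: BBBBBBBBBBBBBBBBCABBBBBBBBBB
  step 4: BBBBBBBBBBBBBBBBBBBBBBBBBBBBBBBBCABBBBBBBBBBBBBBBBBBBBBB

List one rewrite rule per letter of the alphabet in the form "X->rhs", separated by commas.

A->B, B->BB, C->CAB

  step 3 ⇒ step 4: BBBBBBBBBBBBBBBBCABBBBBBBBBB ⇒ BB·BB·BB·BB·BB·BB·BB·BB·BB·BB·BB·BB·BB·BB·BB·BB·CAB·B·BB·BB·BB·BB·BB·BB·BB·BB·BB·BB
    A ↦ B
    B ↦ BB
    C ↦ CAB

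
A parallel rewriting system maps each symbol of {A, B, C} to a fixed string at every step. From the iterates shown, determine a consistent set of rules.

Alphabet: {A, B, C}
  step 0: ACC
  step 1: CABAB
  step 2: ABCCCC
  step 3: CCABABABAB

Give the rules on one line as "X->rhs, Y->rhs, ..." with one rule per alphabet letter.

A->C, B->C, C->AB

  step 2 ⇒ step 3: ABCCCC ⇒ C·C·AB·AB·AB·AB
    A ↦ C
    B ↦ C
    C ↦ AB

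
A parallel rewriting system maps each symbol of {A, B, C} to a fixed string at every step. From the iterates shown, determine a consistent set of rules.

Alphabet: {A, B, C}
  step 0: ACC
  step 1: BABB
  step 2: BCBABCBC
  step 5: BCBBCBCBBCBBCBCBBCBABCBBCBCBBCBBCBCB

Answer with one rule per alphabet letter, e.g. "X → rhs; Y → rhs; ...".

A->BA, B->BC, C->B

  step 1 ⇒ step 2: BABB ⇒ BC·BA·BC·BC
    A ↦ BA
    B ↦ BC
  step 0 ⇒ step 1: ACC ⇒ BA·B·B
    C ↦ B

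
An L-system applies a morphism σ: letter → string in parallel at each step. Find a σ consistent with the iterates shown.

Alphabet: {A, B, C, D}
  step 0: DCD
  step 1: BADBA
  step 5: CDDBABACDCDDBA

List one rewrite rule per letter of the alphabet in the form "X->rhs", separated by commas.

A->D, B->C, C->D, D->BA

  step 0 ⇒ step 1: DCD ⇒ BA·D·BA
    C ↦ D
    D ↦ BA
    A ↦ D  (constrained at step 1)
    B ↦ C  (constrained at step 1)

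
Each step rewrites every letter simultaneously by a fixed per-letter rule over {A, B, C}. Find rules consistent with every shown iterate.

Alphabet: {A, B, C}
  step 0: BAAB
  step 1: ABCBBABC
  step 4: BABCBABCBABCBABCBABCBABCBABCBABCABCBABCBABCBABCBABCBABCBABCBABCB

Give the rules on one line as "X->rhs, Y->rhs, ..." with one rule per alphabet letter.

  step 0 ⇒ step 1: BAAB ⇒ ABC·B·B·ABC
    A ↦ B
    B ↦ ABC
    C ↦ B  (constrained at step 1)

A->B, B->ABC, C->B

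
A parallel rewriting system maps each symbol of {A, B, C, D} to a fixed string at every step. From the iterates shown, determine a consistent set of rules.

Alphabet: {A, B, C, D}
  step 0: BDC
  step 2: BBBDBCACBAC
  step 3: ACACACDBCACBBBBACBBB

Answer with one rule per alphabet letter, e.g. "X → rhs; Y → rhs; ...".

  step 2 ⇒ step 3: BBBDBCACBAC ⇒ AC·AC·AC·DBC·AC·B·BB·B·AC·BB·B
    A ↦ BB
    B ↦ AC
    C ↦ B
    D ↦ DBC

A->BB, B->AC, C->B, D->DBC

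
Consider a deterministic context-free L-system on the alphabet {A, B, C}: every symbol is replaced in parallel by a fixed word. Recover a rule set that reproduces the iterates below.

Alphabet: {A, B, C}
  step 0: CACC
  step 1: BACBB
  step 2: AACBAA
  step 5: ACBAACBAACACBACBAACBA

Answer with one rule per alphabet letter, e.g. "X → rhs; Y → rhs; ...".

  step 1 ⇒ step 2: BACBB ⇒ A·AC·B·A·A
    A ↦ AC
    B ↦ A
    C ↦ B

A->AC, B->A, C->B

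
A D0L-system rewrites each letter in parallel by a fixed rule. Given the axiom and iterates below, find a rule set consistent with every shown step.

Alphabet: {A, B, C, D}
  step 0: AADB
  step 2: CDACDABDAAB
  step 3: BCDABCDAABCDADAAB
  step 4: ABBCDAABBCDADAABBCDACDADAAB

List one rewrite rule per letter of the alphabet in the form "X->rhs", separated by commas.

  step 3 ⇒ step 4: BCDABCDAABCDADAAB ⇒ AB·B·C·DA·AB·B·C·DA·DA·AB·B·C·DA·C·DA·DA·AB
    A ↦ DA
    B ↦ AB
    C ↦ B
    D ↦ C

A->DA, B->AB, C->B, D->C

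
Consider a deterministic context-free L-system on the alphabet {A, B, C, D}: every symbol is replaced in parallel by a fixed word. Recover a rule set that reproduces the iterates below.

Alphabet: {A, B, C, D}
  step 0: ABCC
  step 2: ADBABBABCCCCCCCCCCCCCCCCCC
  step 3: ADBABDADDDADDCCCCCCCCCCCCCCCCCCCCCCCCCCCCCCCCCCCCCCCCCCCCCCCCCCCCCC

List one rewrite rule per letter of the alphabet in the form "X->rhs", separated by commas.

A->AD, B->D, C->CCC, D->BAB

  step 2 ⇒ step 3: ADBABBABCCCCCCCCCCCCCCCCCC ⇒ AD·BAB·D·AD·D·D·AD·D·CCC·CCC·CCC·CCC·CCC·CCC·CCC·CCC·CCC·CCC·CCC·CCC·CCC·CCC·CCC·CCC·CCC·CCC
    A ↦ AD
    B ↦ D
    C ↦ CCC
    D ↦ BAB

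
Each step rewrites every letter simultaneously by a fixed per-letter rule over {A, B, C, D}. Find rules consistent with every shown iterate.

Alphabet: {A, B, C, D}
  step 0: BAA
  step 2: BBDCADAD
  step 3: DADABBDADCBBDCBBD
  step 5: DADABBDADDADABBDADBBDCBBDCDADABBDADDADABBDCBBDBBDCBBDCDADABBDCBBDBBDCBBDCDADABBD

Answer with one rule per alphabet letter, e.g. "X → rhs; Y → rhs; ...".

A->C, B->DA, C->AD, D->BBD

  step 2 ⇒ step 3: BBDCADAD ⇒ DA·DA·BBD·AD·C·BBD·C·BBD
    A ↦ C
    B ↦ DA
    C ↦ AD
    D ↦ BBD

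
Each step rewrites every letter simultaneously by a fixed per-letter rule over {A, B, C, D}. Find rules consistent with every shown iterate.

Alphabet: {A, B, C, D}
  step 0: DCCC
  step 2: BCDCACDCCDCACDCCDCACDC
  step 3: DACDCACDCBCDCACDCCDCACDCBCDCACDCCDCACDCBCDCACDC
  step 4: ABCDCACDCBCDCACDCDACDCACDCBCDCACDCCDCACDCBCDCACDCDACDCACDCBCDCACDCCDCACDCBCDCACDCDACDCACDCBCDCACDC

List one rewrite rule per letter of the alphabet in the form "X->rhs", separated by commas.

A->B, B->DA, C->CDC, D->A

  step 3 ⇒ step 4: DACDCACDCBCDCACDCCDCACDCBCDCACDCCDCACDCBCDCACDC ⇒ A·B·CDC·A·CDC·B·CDC·A·CDC·DA·CDC·A·CDC·B·CDC·A·CDC·CDC·A·CDC·B·CDC·A·CDC·DA·CDC·A·CDC·B·CDC·A·CDC·CDC·A·CDC·B·CDC·A·CDC·DA·CDC·A·CDC·B·CDC·A·CDC
    A ↦ B
    B ↦ DA
    C ↦ CDC
    D ↦ A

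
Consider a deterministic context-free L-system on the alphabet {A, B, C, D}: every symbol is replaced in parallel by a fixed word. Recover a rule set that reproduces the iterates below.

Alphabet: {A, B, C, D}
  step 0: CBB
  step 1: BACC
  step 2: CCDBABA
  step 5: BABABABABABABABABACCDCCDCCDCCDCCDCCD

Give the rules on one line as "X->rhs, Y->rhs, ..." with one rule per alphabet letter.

A->CD, B->C, C->BA, D->BA

  step 1 ⇒ step 2: BACC ⇒ C·CD·BA·BA
    A ↦ CD
    B ↦ C
    C ↦ BA
    D ↦ BA  (constrained at step 2)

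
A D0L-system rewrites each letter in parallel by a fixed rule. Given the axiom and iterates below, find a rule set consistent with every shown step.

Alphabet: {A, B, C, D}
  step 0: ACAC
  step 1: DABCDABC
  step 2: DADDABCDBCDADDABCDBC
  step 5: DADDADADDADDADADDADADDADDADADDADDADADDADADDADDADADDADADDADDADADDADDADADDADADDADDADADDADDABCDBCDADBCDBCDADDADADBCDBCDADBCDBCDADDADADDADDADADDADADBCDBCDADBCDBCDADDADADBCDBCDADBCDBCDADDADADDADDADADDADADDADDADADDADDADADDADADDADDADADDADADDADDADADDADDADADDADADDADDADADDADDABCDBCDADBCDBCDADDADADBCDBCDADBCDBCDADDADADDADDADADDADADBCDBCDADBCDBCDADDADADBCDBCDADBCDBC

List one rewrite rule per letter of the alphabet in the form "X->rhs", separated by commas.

  step 1 ⇒ step 2: DABCDABC ⇒ DAD·DA·BCD·BC·DAD·DA·BCD·BC
    A ↦ DA
    B ↦ BCD
    C ↦ BC
    D ↦ DAD

A->DA, B->BCD, C->BC, D->DAD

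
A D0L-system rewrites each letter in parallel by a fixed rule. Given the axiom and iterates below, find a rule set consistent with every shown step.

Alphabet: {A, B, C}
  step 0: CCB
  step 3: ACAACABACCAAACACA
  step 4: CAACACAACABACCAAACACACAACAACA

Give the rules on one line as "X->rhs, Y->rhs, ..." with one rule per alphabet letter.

  step 3 ⇒ step 4: ACAACABACCAAACACA ⇒ CA·A·CA·CA·A·CA·BAC·CA·A·A·CA·CA·CA·A·CA·A·CA
    A ↦ CA
    B ↦ BAC
    C ↦ A

A->CA, B->BAC, C->A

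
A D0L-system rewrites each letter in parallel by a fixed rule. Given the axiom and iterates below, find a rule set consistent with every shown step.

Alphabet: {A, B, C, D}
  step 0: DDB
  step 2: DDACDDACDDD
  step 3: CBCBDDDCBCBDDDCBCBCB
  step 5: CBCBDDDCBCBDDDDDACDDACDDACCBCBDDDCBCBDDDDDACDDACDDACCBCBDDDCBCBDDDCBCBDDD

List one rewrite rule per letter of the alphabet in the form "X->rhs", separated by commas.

A->D, B->AC, C->DD, D->CB

  step 2 ⇒ step 3: DDACDDACDDD ⇒ CB·CB·D·DD·CB·CB·D·DD·CB·CB·CB
    A ↦ D
    C ↦ DD
    D ↦ CB
    B ↦ AC  (constrained at step 0)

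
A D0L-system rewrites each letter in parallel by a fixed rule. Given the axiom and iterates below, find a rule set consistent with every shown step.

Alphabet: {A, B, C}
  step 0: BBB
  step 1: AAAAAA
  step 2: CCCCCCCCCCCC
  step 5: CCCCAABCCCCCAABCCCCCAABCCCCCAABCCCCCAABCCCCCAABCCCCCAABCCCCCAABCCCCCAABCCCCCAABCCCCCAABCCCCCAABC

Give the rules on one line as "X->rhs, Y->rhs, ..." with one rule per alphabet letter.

A->CC, B->AA, C->BC

  step 1 ⇒ step 2: AAAAAA ⇒ CC·CC·CC·CC·CC·CC
    A ↦ CC
  step 0 ⇒ step 1: BBB ⇒ AA·AA·AA
    B ↦ AA
    C ↦ BC  (constrained at step 2)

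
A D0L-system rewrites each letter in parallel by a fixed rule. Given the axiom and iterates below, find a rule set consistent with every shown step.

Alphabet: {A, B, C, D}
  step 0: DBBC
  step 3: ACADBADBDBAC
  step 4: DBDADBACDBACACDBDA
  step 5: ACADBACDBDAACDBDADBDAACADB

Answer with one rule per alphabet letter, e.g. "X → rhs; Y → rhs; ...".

A->DB, B->C, C->DA, D->A

  step 4 ⇒ step 5: DBDADBACDBACACDBDA ⇒ A·C·A·DB·A·C·DB·DA·A·C·DB·DA·DB·DA·A·C·A·DB
    A ↦ DB
    B ↦ C
    C ↦ DA
    D ↦ A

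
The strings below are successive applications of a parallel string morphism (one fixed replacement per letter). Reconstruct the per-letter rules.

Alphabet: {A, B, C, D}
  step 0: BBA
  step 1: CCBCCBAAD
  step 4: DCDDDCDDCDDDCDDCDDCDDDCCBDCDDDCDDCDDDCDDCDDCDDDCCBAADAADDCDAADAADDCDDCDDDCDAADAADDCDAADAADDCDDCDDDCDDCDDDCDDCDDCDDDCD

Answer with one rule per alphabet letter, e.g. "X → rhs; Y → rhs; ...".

A->AAD, B->CCB, C->D, D->DCD

  step 0 ⇒ step 1: BBA ⇒ CCB·CCB·AAD
    A ↦ AAD
    B ↦ CCB
    C ↦ D  (constrained at step 1)
    D ↦ DCD  (constrained at step 1)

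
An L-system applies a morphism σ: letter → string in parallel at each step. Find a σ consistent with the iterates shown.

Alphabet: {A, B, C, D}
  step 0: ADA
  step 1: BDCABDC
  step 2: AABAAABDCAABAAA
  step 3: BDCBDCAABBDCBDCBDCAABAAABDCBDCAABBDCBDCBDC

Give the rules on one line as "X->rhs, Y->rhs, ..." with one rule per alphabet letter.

A->BDC, B->AAB, C->AA, D->A

  step 2 ⇒ step 3: AABAAABDCAABAAA ⇒ BDC·BDC·AAB·BDC·BDC·BDC·AAB·A·AA·BDC·BDC·AAB·BDC·BDC·BDC
    A ↦ BDC
    B ↦ AAB
    C ↦ AA
    D ↦ A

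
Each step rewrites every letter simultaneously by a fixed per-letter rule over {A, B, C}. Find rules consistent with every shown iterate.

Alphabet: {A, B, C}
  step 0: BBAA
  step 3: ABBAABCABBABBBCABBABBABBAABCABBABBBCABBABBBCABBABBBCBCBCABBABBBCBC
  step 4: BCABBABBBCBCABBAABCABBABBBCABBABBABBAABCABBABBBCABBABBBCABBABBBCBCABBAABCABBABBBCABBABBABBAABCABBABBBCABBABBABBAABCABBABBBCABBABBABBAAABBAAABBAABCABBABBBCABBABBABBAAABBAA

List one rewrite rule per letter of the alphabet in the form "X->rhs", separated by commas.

  step 3 ⇒ step 4: ABBAABCABBABBBCABBABBABBAABCABBABBBCABBABBBCABBABBBCBCBCABBABBBCBC ⇒ BC·ABB·ABB·BC·BC·ABB·AA·BC·ABB·ABB·BC·ABB·ABB·ABB·AA·BC·ABB·ABB·BC·ABB·ABB·BC·ABB·ABB·BC·BC·ABB·AA·BC·ABB·ABB·BC·ABB·ABB·ABB·AA·BC·ABB·ABB·BC·ABB·ABB·ABB·AA·BC·ABB·ABB·BC·ABB·ABB·ABB·AA·ABB·AA·ABB·AA·BC·ABB·ABB·BC·ABB·ABB·ABB·AA·ABB·AA
    A ↦ BC
    B ↦ ABB
    C ↦ AA

A->BC, B->ABB, C->AA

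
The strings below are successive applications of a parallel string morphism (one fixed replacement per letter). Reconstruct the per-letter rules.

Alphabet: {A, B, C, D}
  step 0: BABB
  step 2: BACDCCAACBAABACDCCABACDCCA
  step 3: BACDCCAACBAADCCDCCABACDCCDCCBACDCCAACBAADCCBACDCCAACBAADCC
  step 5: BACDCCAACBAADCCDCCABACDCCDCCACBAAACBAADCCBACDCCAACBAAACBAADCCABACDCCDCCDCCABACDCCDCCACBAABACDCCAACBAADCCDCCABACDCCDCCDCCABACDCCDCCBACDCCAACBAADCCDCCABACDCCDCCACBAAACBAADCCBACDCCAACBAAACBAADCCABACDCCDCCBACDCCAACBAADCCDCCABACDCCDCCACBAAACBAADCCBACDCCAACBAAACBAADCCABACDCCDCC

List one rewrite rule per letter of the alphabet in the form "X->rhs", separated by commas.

  step 2 ⇒ step 3: BACDCCAACBAABACDCCABACDCCA ⇒ BAC·DCC·A·ACB·A·A·DCC·DCC·A·BAC·DCC·DCC·BAC·DCC·A·ACB·A·A·DCC·BAC·DCC·A·ACB·A·A·DCC
    A ↦ DCC
    B ↦ BAC
    C ↦ A
    D ↦ ACB

A->DCC, B->BAC, C->A, D->ACB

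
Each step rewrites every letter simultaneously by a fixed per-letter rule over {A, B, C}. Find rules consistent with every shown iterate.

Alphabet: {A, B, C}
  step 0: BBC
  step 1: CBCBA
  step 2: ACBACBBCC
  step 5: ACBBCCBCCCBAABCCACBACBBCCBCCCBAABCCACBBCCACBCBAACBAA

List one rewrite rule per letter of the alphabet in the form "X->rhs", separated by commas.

  step 1 ⇒ step 2: CBCBA ⇒ A·CB·A·CB·BCC
    A ↦ BCC
    B ↦ CB
    C ↦ A

A->BCC, B->CB, C->A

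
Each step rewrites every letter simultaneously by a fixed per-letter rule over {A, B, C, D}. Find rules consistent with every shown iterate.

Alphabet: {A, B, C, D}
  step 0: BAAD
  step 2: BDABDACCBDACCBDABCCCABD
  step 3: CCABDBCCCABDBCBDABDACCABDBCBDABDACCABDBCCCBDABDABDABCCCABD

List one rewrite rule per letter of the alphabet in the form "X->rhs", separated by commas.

A->BC, B->CC, C->BDA, D->ABD

  step 2 ⇒ step 3: BDABDACCBDACCBDABCCCABD ⇒ CC·ABD·BC·CC·ABD·BC·BDA·BDA·CC·ABD·BC·BDA·BDA·CC·ABD·BC·CC·BDA·BDA·BDA·BC·CC·ABD
    A ↦ BC
    B ↦ CC
    C ↦ BDA
    D ↦ ABD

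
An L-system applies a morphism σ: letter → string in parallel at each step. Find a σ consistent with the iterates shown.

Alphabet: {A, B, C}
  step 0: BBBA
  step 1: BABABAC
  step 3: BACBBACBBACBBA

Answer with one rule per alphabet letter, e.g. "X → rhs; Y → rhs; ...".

A->C, B->BA, C->B

  step 0 ⇒ step 1: BBBA ⇒ BA·BA·BA·C
    A ↦ C
    B ↦ BA
    C ↦ B  (constrained at step 1)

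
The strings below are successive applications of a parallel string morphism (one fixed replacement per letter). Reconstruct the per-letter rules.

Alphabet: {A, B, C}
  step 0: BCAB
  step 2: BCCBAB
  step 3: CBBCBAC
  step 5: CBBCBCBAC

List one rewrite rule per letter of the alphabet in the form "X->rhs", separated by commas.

A->BA, B->C, C->B

  step 2 ⇒ step 3: BCCBAB ⇒ C·B·B·C·BA·C
    A ↦ BA
    B ↦ C
    C ↦ B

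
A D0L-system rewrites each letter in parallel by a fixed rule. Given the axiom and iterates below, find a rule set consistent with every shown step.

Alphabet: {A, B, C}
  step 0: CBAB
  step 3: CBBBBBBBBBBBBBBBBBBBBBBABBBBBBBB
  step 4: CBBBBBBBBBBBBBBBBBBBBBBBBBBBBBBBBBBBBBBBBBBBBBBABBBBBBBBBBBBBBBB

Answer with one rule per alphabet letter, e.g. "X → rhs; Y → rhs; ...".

  step 3 ⇒ step 4: CBBBBBBBBBBBBBBBBBBBBBBABBBBBBBB ⇒ CB·BB·BB·BB·BB·BB·BB·BB·BB·BB·BB·BB·BB·BB·BB·BB·BB·BB·BB·BB·BB·BB·BB·BA·BB·BB·BB·BB·BB·BB·BB·BB
    A ↦ BA
    B ↦ BB
    C ↦ CB

A->BA, B->BB, C->CB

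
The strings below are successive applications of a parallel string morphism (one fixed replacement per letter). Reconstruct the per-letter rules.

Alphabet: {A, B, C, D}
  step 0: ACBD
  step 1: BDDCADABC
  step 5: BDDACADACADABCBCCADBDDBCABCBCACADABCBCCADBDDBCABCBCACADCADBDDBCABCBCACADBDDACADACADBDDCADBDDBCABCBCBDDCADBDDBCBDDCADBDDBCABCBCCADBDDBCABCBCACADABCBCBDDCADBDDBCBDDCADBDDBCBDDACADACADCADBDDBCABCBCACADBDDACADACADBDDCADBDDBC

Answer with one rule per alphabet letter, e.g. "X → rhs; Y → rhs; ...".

A->BDD, B->A, C->CAD, D->BC

  step 0 ⇒ step 1: ACBD ⇒ BDD·CAD·A·BC
    A ↦ BDD
    B ↦ A
    C ↦ CAD
    D ↦ BC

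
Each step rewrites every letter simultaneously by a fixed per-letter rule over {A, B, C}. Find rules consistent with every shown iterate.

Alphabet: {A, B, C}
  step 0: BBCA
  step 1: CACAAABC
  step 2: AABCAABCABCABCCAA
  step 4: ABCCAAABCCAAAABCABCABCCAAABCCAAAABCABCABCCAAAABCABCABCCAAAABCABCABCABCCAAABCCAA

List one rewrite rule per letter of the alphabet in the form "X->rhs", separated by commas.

  step 1 ⇒ step 2: CACAAABC ⇒ A·ABC·A·ABC·ABC·ABC·CA·A
    A ↦ ABC
    B ↦ CA
    C ↦ A

A->ABC, B->CA, C->A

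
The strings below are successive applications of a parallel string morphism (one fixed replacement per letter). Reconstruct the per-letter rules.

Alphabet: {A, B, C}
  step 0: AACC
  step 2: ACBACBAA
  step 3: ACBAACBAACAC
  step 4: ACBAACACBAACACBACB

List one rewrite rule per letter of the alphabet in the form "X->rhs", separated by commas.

  step 3 ⇒ step 4: ACBAACBAACAC ⇒ AC·B·A·AC·AC·B·A·AC·AC·B·AC·B
    A ↦ AC
    B ↦ A
    C ↦ B

A->AC, B->A, C->B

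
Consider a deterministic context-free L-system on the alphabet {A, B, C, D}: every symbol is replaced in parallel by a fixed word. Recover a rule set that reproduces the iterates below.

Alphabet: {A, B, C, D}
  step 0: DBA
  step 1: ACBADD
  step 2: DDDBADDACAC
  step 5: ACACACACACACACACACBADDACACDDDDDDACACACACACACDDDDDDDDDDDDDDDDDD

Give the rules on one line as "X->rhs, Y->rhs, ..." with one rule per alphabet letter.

A->DD, B->BA, C->D, D->AC

  step 1 ⇒ step 2: ACBADD ⇒ DD·D·BA·DD·AC·AC
    A ↦ DD
    B ↦ BA
    C ↦ D
    D ↦ AC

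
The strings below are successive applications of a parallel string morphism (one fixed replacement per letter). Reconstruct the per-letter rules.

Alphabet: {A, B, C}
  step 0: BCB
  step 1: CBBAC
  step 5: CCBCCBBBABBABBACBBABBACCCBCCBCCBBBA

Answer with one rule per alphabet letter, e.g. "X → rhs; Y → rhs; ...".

  step 0 ⇒ step 1: BCB ⇒ C·BBA·C
    B ↦ C
    C ↦ BBA
    A ↦ B  (constrained at step 1)

A->B, B->C, C->BBA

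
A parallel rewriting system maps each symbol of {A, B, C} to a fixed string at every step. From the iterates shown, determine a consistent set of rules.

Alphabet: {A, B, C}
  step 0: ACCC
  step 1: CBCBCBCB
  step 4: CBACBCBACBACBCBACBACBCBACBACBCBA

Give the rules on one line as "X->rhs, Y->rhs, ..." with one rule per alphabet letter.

A->CB, B->A, C->CB

  step 0 ⇒ step 1: ACCC ⇒ CB·CB·CB·CB
    A ↦ CB
    C ↦ CB
    B ↦ A  (constrained at step 1)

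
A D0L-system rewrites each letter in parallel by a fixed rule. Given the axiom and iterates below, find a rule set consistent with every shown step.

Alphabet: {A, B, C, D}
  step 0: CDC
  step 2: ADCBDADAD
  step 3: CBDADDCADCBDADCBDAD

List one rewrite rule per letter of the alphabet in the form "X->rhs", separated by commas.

A->CBD, B->C, C->D, D->AD

  step 2 ⇒ step 3: ADCBDADAD ⇒ CBD·AD·D·C·AD·CBD·AD·CBD·AD
    A ↦ CBD
    B ↦ C
    C ↦ D
    D ↦ AD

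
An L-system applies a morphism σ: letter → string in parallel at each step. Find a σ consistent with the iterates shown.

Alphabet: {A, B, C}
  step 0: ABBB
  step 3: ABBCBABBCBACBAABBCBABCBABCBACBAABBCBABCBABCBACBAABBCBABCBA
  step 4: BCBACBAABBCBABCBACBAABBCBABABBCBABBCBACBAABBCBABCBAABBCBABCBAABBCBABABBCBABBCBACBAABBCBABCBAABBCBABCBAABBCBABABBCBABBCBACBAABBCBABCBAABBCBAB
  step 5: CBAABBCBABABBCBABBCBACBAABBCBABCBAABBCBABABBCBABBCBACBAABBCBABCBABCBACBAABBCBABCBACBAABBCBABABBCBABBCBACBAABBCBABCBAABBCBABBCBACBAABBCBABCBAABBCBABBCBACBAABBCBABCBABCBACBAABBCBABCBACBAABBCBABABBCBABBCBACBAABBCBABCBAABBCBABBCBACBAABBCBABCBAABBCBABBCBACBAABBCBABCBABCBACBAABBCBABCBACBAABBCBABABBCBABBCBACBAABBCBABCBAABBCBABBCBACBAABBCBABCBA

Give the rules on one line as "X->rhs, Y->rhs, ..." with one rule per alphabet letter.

  step 4 ⇒ step 5: BCBACBAABBCBABCBACBAABBCBABABBCBABBCBACBAABBCBABCBAABBCBABCBAABBCBABABBCBABBCBACBAABBCBABCBAABBCBABCBAABBCBABABBCBABBCBACBAABBCBABCBAABBCBAB ⇒ CBA·ABB·CBA·B·ABB·CBA·B·B·CBA·CBA·ABB·CBA·B·CBA·ABB·CBA·B·ABB·CBA·B·B·CBA·CBA·ABB·CBA·B·CBA·B·CBA·CBA·ABB·CBA·B·CBA·CBA·ABB·CBA·B·ABB·CBA·B·B·CBA·CBA·ABB·CBA·B·CBA·ABB·CBA·B·B·CBA·CBA·ABB·CBA·B·CBA·ABB·CBA·B·B·CBA·CBA·ABB·CBA·B·CBA·B·CBA·CBA·ABB·CBA·B·CBA·CBA·ABB·CBA·B·ABB·CBA·B·B·CBA·CBA·ABB·CBA·B·CBA·ABB·CBA·B·B·CBA·CBA·ABB·CBA·B·CBA·ABB·CBA·B·B·CBA·CBA·ABB·CBA·B·CBA·B·CBA·CBA·ABB·CBA·B·CBA·CBA·ABB·CBA·B·ABB·CBA·B·B·CBA·CBA·ABB·CBA·B·CBA·ABB·CBA·B·B·CBA·CBA·ABB·CBA·B·CBA
    A ↦ B
    B ↦ CBA
    C ↦ ABB

A->B, B->CBA, C->ABB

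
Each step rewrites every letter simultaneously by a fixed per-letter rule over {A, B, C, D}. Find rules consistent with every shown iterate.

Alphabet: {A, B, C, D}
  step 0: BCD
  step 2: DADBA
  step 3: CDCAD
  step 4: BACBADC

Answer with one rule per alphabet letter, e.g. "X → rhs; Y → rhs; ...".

A->D, B->A, C->BA, D->C

  step 3 ⇒ step 4: CDCAD ⇒ BA·C·BA·D·C
    A ↦ D
    C ↦ BA
    D ↦ C
  step 2 ⇒ step 3: DADBA ⇒ C·D·C·A·D
    B ↦ A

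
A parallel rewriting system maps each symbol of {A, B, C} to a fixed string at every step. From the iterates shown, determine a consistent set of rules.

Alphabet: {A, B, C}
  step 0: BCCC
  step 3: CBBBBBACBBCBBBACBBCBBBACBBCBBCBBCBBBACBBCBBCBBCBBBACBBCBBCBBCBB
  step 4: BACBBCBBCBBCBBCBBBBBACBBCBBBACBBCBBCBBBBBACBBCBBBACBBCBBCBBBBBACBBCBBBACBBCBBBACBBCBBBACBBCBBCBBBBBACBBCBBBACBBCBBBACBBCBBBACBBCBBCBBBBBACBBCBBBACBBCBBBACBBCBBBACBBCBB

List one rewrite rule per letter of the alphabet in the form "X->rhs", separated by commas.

A->BB, B->CBB, C->BA

  step 3 ⇒ step 4: CBBBBBACBBCBBBACBBCBBBACBBCBBCBBCBBBACBBCBBCBBCBBBACBBCBBCBBCBB ⇒ BA·CBB·CBB·CBB·CBB·CBB·BB·BA·CBB·CBB·BA·CBB·CBB·CBB·BB·BA·CBB·CBB·BA·CBB·CBB·CBB·BB·BA·CBB·CBB·BA·CBB·CBB·BA·CBB·CBB·BA·CBB·CBB·CBB·BB·BA·CBB·CBB·BA·CBB·CBB·BA·CBB·CBB·BA·CBB·CBB·CBB·BB·BA·CBB·CBB·BA·CBB·CBB·BA·CBB·CBB·BA·CBB·CBB
    A ↦ BB
    B ↦ CBB
    C ↦ BA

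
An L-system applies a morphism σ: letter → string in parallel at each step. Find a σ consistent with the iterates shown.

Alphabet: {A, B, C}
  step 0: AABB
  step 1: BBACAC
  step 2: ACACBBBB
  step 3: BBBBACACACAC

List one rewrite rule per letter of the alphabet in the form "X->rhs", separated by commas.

  step 2 ⇒ step 3: ACACBBBB ⇒ B·B·B·B·AC·AC·AC·AC
    A ↦ B
    B ↦ AC
    C ↦ B

A->B, B->AC, C->B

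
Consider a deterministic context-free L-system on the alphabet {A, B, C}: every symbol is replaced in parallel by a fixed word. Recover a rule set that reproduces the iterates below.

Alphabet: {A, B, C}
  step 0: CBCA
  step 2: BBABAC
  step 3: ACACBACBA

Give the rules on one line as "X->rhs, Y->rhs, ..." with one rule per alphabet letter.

  step 2 ⇒ step 3: BBABAC ⇒ AC·AC·B·AC·B·A
    A ↦ B
    B ↦ AC
    C ↦ A

A->B, B->AC, C->A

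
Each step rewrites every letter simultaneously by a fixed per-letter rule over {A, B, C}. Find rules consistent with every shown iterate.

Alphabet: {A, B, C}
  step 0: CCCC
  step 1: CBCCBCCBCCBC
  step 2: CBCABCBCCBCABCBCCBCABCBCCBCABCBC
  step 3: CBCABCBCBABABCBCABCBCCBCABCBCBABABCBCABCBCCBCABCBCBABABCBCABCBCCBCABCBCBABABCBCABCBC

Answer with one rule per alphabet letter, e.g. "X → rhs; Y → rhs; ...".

A->BAB, B->AB, C->CBC

  step 2 ⇒ step 3: CBCABCBCCBCABCBCCBCABCBCCBCABCBC ⇒ CBC·AB·CBC·BAB·AB·CBC·AB·CBC·CBC·AB·CBC·BAB·AB·CBC·AB·CBC·CBC·AB·CBC·BAB·AB·CBC·AB·CBC·CBC·AB·CBC·BAB·AB·CBC·AB·CBC
    A ↦ BAB
    B ↦ AB
    C ↦ CBC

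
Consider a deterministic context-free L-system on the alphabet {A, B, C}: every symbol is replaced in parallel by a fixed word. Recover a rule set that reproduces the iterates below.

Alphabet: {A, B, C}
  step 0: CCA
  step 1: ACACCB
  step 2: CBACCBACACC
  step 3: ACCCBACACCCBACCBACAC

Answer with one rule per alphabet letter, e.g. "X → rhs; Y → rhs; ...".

  step 2 ⇒ step 3: CBACCBACACC ⇒ AC·C·CB·AC·AC·C·CB·AC·CB·AC·AC
    A ↦ CB
    B ↦ C
    C ↦ AC

A->CB, B->C, C->AC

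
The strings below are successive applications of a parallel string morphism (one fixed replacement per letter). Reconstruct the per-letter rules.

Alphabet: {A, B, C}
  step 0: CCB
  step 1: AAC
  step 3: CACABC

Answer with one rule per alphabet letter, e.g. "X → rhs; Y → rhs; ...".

A->BC, B->C, C->A

  step 0 ⇒ step 1: CCB ⇒ A·A·C
    B ↦ C
    C ↦ A
    A ↦ BC  (constrained at step 1)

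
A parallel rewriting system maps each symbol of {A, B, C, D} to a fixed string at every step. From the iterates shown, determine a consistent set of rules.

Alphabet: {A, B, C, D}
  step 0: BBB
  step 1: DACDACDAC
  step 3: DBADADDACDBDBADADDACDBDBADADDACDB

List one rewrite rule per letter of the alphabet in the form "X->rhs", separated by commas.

A->DB, B->DAC, C->A, D->AD

  step 0 ⇒ step 1: BBB ⇒ DAC·DAC·DAC
    B ↦ DAC
    A ↦ DB  (constrained at step 1)
    C ↦ A  (constrained at step 1)
    D ↦ AD  (constrained at step 1)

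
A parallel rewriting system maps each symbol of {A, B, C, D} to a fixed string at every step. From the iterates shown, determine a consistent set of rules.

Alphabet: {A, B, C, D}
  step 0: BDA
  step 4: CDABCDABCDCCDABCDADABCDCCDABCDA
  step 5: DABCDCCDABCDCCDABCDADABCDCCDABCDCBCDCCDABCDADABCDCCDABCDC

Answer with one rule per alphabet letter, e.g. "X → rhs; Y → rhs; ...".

A->DC, B->C, C->DA, D->BC

  step 4 ⇒ step 5: CDABCDABCDCCDABCDADABCDCCDABCDA ⇒ DA·BC·DC·C·DA·BC·DC·C·DA·BC·DA·DA·BC·DC·C·DA·BC·DC·BC·DC·C·DA·BC·DA·DA·BC·DC·C·DA·BC·DC
    A ↦ DC
    B ↦ C
    C ↦ DA
    D ↦ BC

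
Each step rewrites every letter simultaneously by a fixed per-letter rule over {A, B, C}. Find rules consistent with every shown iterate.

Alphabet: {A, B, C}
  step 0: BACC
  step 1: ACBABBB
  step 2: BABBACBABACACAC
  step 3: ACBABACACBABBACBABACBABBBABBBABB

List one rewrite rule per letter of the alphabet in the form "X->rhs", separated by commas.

A->BAB, B->AC, C->B

  step 2 ⇒ step 3: BABBACBABACACAC ⇒ AC·BAB·AC·AC·BAB·B·AC·BAB·AC·BAB·B·BAB·B·BAB·B
    A ↦ BAB
    B ↦ AC
    C ↦ B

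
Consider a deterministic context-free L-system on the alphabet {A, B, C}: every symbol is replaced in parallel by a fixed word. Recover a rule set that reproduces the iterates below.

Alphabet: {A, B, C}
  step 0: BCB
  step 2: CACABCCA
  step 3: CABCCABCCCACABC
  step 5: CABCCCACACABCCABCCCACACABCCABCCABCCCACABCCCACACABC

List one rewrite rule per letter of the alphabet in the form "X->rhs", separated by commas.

  step 2 ⇒ step 3: CACABCCA ⇒ CA·BC·CA·BC·C·CA·CA·BC
    A ↦ BC
    B ↦ C
    C ↦ CA

A->BC, B->C, C->CA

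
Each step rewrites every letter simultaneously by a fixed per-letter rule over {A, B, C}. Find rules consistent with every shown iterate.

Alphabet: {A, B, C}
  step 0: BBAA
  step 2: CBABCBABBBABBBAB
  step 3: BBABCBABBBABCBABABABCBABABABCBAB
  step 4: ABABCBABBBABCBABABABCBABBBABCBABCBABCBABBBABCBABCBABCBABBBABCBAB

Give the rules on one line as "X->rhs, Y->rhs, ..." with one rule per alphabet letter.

A->CB, B->AB, C->BB

  step 3 ⇒ step 4: BBABCBABBBABCBABABABCBABABABCBAB ⇒ AB·AB·CB·AB·BB·AB·CB·AB·AB·AB·CB·AB·BB·AB·CB·AB·CB·AB·CB·AB·BB·AB·CB·AB·CB·AB·CB·AB·BB·AB·CB·AB
    A ↦ CB
    B ↦ AB
    C ↦ BB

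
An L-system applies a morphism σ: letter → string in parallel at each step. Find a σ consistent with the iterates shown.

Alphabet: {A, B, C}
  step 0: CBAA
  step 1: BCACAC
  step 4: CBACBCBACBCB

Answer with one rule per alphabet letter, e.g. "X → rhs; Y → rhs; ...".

  step 0 ⇒ step 1: CBAA ⇒ B·C·AC·AC
    A ↦ AC
    B ↦ C
    C ↦ B

A->AC, B->C, C->B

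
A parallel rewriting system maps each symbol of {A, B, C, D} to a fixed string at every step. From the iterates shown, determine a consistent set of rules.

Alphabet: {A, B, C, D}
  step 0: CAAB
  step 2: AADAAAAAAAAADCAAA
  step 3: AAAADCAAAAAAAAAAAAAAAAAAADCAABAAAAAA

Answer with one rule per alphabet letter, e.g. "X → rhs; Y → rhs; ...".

A->AA, B->DA, C->AB, D->DCA

  step 2 ⇒ step 3: AADAAAAAAAAADCAAA ⇒ AA·AA·DCA·AA·AA·AA·AA·AA·AA·AA·AA·AA·DCA·AB·AA·AA·AA
    A ↦ AA
    C ↦ AB
    D ↦ DCA
    B ↦ DA  (constrained at step 0)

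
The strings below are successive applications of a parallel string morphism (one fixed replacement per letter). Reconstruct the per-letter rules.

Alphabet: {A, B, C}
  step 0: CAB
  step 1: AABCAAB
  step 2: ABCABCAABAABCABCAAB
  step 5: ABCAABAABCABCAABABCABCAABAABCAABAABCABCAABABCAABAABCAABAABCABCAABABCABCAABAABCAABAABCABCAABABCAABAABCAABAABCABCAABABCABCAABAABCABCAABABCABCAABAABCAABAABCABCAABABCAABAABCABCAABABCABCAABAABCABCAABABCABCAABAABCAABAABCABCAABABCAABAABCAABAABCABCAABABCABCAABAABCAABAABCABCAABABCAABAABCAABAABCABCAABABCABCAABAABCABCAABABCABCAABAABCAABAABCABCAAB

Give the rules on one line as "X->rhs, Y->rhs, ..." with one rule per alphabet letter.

  step 1 ⇒ step 2: AABCAAB ⇒ ABC·ABC·AAB·A·ABC·ABC·AAB
    A ↦ ABC
    B ↦ AAB
    C ↦ A

A->ABC, B->AAB, C->A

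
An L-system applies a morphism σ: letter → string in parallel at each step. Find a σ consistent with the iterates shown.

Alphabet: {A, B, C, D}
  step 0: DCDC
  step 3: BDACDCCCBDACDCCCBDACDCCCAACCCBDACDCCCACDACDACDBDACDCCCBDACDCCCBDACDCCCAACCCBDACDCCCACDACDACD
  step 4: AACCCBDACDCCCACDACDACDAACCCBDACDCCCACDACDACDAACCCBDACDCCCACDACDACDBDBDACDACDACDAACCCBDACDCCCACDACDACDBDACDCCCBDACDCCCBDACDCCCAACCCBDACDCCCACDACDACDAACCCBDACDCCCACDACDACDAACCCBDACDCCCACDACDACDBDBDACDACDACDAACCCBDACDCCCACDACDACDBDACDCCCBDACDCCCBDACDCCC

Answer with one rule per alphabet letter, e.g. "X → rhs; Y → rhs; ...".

A->BD, B->AA, C->ACD, D->CCC

  step 3 ⇒ step 4: BDACDCCCBDACDCCCBDACDCCCAACCCBDACDCCCACDACDACDBDACDCCCBDACDCCCBDACDCCCAACCCBDACDCCCACDACDACD ⇒ AA·CCC·BD·ACD·CCC·ACD·ACD·ACD·AA·CCC·BD·ACD·CCC·ACD·ACD·ACD·AA·CCC·BD·ACD·CCC·ACD·ACD·ACD·BD·BD·ACD·ACD·ACD·AA·CCC·BD·ACD·CCC·ACD·ACD·ACD·BD·ACD·CCC·BD·ACD·CCC·BD·ACD·CCC·AA·CCC·BD·ACD·CCC·ACD·ACD·ACD·AA·CCC·BD·ACD·CCC·ACD·ACD·ACD·AA·CCC·BD·ACD·CCC·ACD·ACD·ACD·BD·BD·ACD·ACD·ACD·AA·CCC·BD·ACD·CCC·ACD·ACD·ACD·BD·ACD·CCC·BD·ACD·CCC·BD·ACD·CCC
    A ↦ BD
    B ↦ AA
    C ↦ ACD
    D ↦ CCC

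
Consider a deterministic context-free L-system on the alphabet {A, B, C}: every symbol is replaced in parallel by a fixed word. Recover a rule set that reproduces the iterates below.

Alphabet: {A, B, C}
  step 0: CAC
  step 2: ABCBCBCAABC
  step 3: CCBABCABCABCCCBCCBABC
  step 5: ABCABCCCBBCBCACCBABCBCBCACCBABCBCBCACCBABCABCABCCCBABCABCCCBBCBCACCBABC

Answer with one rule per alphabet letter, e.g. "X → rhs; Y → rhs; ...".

A->CCB, B->A, C->BC

  step 2 ⇒ step 3: ABCBCBCAABC ⇒ CCB·A·BC·A·BC·A·BC·CCB·CCB·A·BC
    A ↦ CCB
    B ↦ A
    C ↦ BC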